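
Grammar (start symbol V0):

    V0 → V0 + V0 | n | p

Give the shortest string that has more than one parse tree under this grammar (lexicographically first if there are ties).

length 1: no string has ≥2 trees
length 3: no string has ≥2 trees
length 5: n + n + n has 2 parse trees

Two derivations of n + n + n:
  V0 ⇒ V0 + V0 ⇒ V0 + V0 + V0 ⇒ n + V0 + V0 ⇒ n + n + V0 ⇒ n + n + n
  V0 ⇒ V0 + V0 ⇒ n + V0 ⇒ n + V0 + V0 ⇒ n + n + V0 ⇒ n + n + n

n + n + n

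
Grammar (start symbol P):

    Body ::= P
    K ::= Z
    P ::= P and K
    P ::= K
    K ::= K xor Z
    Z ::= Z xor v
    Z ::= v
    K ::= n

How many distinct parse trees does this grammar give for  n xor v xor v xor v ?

4

Parse trees for n xor v xor v xor v:
  [P [K [K n] xor [Z [Z [Z v] xor v] xor v]]]
  [P [K [K [K n] xor [Z v]] xor [Z [Z v] xor v]]]
  [P [K [K [K n] xor [Z [Z v] xor v]] xor [Z v]]]
  [P [K [K [K [K n] xor [Z v]] xor [Z v]] xor [Z v]]]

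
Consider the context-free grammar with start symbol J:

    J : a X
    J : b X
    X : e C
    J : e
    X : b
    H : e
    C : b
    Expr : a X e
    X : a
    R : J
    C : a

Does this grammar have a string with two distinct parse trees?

Only J, X, C are reachable from J; ignoring the rest: Restricted to the reachable nonterminals, every rule has the form A → t or A → t B, and no two rules for the same A share a first terminal. The grammar encodes a DFA — one run per string.

Unambiguous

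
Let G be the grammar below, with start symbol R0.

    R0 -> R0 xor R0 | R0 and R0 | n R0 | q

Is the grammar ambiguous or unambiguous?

Ambiguous

Witness: n q and q

Derivation 1: R0 ⇒ R0 and R0 ⇒ n R0 and R0 ⇒ n q and R0 ⇒ n q and q
Derivation 2: R0 ⇒ n R0 ⇒ n R0 and R0 ⇒ n q and R0 ⇒ n q and q

Two distinct leftmost derivations for the same string.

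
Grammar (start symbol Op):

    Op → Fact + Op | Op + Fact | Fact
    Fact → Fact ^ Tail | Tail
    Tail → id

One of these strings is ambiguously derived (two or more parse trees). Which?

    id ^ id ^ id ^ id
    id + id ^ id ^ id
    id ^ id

id ^ id ^ id ^ id: 1 tree
id + id ^ id ^ id: 2 trees
id ^ id: 1 tree

id + id ^ id ^ id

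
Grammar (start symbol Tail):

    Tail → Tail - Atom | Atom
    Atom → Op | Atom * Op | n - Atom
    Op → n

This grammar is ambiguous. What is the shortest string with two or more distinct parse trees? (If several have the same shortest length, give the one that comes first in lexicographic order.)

n - n

length 1: no string has ≥2 trees
length 3: n - n has 2 parse trees

Two derivations of n - n:
  Tail ⇒ Tail - Atom ⇒ Atom - Atom ⇒ Op - Atom ⇒ n - Atom ⇒ n - Op ⇒ n - n
  Tail ⇒ Atom ⇒ n - Atom ⇒ n - Op ⇒ n - n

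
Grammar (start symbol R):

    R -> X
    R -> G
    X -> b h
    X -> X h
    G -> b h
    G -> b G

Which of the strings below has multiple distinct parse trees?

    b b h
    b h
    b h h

b b h: 1 tree
b h: 2 trees
b h h: 1 tree

b h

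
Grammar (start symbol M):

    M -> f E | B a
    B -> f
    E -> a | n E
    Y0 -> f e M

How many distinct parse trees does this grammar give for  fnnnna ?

1

Parse trees for fnnnna:
  [M f [E n [E n [E n [E n [E a]]]]]]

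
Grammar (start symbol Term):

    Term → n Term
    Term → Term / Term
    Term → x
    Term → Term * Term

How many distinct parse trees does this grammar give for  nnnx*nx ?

4

Parse trees for nnnx*nx:
  [Term n [Term n [Term n [Term [Term x] * [Term n [Term x]]]]]]
  [Term n [Term n [Term [Term n [Term x]] * [Term n [Term x]]]]]
  [Term n [Term [Term n [Term n [Term x]]] * [Term n [Term x]]]]
  [Term [Term n [Term n [Term n [Term x]]]] * [Term n [Term x]]]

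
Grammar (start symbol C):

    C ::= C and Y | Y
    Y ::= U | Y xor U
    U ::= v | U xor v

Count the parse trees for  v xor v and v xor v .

Parse trees for v xor v and v xor v:
  [C [C [Y [U [U v] xor v]]] and [Y [U [U v] xor v]]]
  [C [C [Y [U [U v] xor v]]] and [Y [Y [U v]] xor [U v]]]
  [C [C [Y [Y [U v]] xor [U v]]] and [Y [U [U v] xor v]]]
  [C [C [Y [Y [U v]] xor [U v]]] and [Y [Y [U v]] xor [U v]]]

4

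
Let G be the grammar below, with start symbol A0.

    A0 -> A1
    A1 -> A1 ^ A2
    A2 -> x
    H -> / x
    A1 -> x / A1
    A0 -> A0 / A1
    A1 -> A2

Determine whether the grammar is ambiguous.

Ambiguous

Witness: x / x

Derivation 1: A0 ⇒ A1 ⇒ x / A1 ⇒ x / A2 ⇒ x / x
Derivation 2: A0 ⇒ A0 / A1 ⇒ A1 / A1 ⇒ A2 / A1 ⇒ x / A1 ⇒ x / A2 ⇒ x / x

Two distinct leftmost derivations for the same string.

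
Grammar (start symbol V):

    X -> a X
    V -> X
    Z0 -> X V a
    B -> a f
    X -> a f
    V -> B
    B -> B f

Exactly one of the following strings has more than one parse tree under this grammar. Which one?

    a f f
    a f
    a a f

a f

a f f: 1 tree
a f: 2 trees
a a f: 1 tree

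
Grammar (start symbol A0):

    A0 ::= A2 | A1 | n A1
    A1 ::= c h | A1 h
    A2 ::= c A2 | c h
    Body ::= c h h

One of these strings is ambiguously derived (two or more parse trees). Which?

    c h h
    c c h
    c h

c h h: 1 tree
c c h: 1 tree
c h: 2 trees

c h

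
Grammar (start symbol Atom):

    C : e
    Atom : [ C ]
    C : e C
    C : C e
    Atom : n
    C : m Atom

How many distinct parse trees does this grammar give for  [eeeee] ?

Parse trees for [eeeee] (showing first 6 of 16):
  [Atom [ [C e [C e [C e [C e [C e]]]]] ]]
  [Atom [ [C e [C e [C e [C [C e] e]]]] ]]
  [Atom [ [C e [C e [C [C e [C e]] e]]] ]]
  [Atom [ [C e [C e [C [C [C e] e] e]]] ]]
  [Atom [ [C e [C [C e [C e [C e]]] e]] ]]
  [Atom [ [C e [C [C e [C [C e] e]] e]] ]]

16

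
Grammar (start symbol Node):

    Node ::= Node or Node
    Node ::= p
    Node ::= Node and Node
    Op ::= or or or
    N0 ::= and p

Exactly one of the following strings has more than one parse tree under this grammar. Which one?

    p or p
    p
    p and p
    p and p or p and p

p and p or p and p

p or p: 1 tree
p: 1 tree
p and p: 1 tree
p and p or p and p: 5 trees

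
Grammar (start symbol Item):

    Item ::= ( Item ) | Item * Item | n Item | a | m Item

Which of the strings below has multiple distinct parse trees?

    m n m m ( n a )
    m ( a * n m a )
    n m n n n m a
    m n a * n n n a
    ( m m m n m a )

m n a * n n n a

m n m m ( n a ): 1 tree
m ( a * n m a ): 1 tree
n m n n n m a: 1 tree
m n a * n n n a: 3 trees
( m m m n m a ): 1 tree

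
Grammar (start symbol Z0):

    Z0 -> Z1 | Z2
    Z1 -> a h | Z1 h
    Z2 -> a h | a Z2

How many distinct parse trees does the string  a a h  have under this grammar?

Parse trees for a a h:
  [Z0 [Z2 a [Z2 a h]]]

1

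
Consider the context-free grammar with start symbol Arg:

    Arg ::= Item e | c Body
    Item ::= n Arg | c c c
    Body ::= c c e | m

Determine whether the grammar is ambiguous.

Witness: c c c e

Derivation 1: Arg ⇒ Item e ⇒ c c c e
Derivation 2: Arg ⇒ c Body ⇒ c c c e

Two distinct leftmost derivations for the same string.

Ambiguous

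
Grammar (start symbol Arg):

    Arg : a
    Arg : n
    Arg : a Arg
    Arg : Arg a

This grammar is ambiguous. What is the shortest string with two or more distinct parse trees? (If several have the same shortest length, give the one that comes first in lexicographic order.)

length 1: no string has ≥2 trees
length 2: a a has 2 parse trees

Two derivations of a a:
  Arg ⇒ a Arg ⇒ a a
  Arg ⇒ Arg a ⇒ a a

a a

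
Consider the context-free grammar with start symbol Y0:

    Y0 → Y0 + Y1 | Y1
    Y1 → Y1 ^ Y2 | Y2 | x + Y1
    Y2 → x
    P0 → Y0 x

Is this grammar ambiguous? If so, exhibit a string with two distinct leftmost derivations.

Witness: x + x

Derivation 1: Y0 ⇒ Y0 + Y1 ⇒ Y1 + Y1 ⇒ Y2 + Y1 ⇒ x + Y1 ⇒ x + Y2 ⇒ x + x
Derivation 2: Y0 ⇒ Y1 ⇒ x + Y1 ⇒ x + Y2 ⇒ x + x

Two distinct leftmost derivations for the same string.

Ambiguous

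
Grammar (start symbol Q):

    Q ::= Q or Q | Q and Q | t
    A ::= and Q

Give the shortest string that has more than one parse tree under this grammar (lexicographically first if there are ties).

t and t and t

length 1: no string has ≥2 trees
length 3: no string has ≥2 trees
length 5: t and t and t has 2 parse trees

Two derivations of t and t and t:
  Q ⇒ Q and Q ⇒ Q and Q and Q ⇒ t and Q and Q ⇒ t and t and Q ⇒ t and t and t
  Q ⇒ Q and Q ⇒ t and Q ⇒ t and Q and Q ⇒ t and t and Q ⇒ t and t and t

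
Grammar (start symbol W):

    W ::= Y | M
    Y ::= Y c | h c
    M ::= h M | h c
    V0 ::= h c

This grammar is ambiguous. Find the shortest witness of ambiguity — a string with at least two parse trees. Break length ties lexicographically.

length 2: h c has 2 parse trees

Two derivations of h c:
  W ⇒ Y ⇒ h c
  W ⇒ M ⇒ h c

h c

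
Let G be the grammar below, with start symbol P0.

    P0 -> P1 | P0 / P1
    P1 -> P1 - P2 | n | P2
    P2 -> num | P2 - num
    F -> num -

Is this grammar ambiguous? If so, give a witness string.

Ambiguous

Witness: num - num

Derivation 1: P0 ⇒ P1 ⇒ P1 - P2 ⇒ P2 - P2 ⇒ num - P2 ⇒ num - num
Derivation 2: P0 ⇒ P1 ⇒ P2 ⇒ P2 - num ⇒ num - num

Two distinct leftmost derivations for the same string.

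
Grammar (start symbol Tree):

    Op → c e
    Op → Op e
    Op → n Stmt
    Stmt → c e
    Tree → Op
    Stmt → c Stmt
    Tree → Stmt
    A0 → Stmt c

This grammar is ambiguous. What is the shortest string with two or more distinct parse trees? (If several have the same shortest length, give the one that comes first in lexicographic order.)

length 2: c e has 2 parse trees

Two derivations of c e:
  Tree ⇒ Op ⇒ c e
  Tree ⇒ Stmt ⇒ c e

c e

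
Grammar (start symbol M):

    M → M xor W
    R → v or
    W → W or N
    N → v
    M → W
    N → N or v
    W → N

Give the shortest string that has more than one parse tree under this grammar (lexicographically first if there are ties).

v or v

length 1: no string has ≥2 trees
length 3: v or v has 2 parse trees

Two derivations of v or v:
  M ⇒ W ⇒ W or N ⇒ N or N ⇒ v or N ⇒ v or v
  M ⇒ W ⇒ N ⇒ N or v ⇒ v or v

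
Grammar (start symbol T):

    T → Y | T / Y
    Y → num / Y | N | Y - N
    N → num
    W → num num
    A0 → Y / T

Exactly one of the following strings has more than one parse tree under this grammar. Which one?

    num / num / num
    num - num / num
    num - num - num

num / num / num: 4 trees
num - num / num: 1 tree
num - num - num: 1 tree

num / num / num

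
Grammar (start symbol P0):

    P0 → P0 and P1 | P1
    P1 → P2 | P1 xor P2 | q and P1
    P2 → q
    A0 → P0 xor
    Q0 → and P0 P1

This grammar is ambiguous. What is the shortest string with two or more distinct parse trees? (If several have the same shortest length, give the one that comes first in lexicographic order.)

q and q

length 1: no string has ≥2 trees
length 3: q and q has 2 parse trees

Two derivations of q and q:
  P0 ⇒ P0 and P1 ⇒ P1 and P1 ⇒ P2 and P1 ⇒ q and P1 ⇒ q and P2 ⇒ q and q
  P0 ⇒ P1 ⇒ q and P1 ⇒ q and P2 ⇒ q and q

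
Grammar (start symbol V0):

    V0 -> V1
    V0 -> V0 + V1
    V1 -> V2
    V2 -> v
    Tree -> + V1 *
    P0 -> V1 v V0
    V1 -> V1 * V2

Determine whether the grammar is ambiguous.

Only V0, V1, V2 are reachable from V0; ignoring the rest: The grammar is stratified — V0 handles '+' (left-recursive), V1 handles '*', V2 atoms. Each operator has a fixed associativity and precedence level, so every string has one parse.

Unambiguous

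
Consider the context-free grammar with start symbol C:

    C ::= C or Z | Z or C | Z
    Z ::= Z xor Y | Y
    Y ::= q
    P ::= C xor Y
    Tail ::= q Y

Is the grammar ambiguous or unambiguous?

Witness: q or q

Derivation 1: C ⇒ C or Z ⇒ Z or Z ⇒ Y or Z ⇒ q or Z ⇒ q or Y ⇒ q or q
Derivation 2: C ⇒ Z or C ⇒ Y or C ⇒ q or C ⇒ q or Z ⇒ q or Y ⇒ q or q

Two distinct leftmost derivations for the same string.

Ambiguous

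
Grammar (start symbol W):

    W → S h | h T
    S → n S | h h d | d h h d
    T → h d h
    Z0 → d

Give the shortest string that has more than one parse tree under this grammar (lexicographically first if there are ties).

length 4: h h d h has 2 parse trees

Two derivations of h h d h:
  W ⇒ S h ⇒ h h d h
  W ⇒ h T ⇒ h h d h

h h d h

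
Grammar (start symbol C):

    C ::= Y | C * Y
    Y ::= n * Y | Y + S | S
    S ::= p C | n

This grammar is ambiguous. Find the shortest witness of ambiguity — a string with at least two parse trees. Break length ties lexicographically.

n * n

length 1: no string has ≥2 trees
length 2: no string has ≥2 trees
length 3: n * n has 2 parse trees

Two derivations of n * n:
  C ⇒ Y ⇒ n * Y ⇒ n * S ⇒ n * n
  C ⇒ C * Y ⇒ Y * Y ⇒ S * Y ⇒ n * Y ⇒ n * S ⇒ n * n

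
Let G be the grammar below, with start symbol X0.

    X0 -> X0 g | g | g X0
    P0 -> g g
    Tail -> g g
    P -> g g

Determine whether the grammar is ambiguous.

Witness: g g

Derivation 1: X0 ⇒ X0 g ⇒ g g
Derivation 2: X0 ⇒ g X0 ⇒ g g

Two distinct leftmost derivations for the same string.

Ambiguous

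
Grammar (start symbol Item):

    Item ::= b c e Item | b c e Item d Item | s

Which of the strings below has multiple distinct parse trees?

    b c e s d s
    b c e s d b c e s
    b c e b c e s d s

b c e b c e s d s

b c e s d s: 1 tree
b c e s d b c e s: 1 tree
b c e b c e s d s: 2 trees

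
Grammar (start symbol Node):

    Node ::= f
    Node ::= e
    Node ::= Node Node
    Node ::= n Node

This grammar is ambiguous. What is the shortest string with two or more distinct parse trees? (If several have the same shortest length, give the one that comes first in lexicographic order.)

e e e

length 1: no string has ≥2 trees
length 2: no string has ≥2 trees
length 3: e e e has 2 parse trees

Two derivations of e e e:
  Node ⇒ Node Node ⇒ e Node ⇒ e Node Node ⇒ e e Node ⇒ e e e
  Node ⇒ Node Node ⇒ Node Node Node ⇒ e Node Node ⇒ e e Node ⇒ e e e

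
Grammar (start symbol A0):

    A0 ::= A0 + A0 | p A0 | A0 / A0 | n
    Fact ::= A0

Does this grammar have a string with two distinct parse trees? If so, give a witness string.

Ambiguous

Witness: p n + n

Derivation 1: A0 ⇒ A0 + A0 ⇒ p A0 + A0 ⇒ p n + A0 ⇒ p n + n
Derivation 2: A0 ⇒ p A0 ⇒ p A0 + A0 ⇒ p n + A0 ⇒ p n + n

Two distinct leftmost derivations for the same string.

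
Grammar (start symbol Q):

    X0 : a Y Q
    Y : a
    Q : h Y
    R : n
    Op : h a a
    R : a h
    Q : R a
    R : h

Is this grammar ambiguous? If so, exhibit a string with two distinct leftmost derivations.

Witness: h a

Derivation 1: Q ⇒ h Y ⇒ h a
Derivation 2: Q ⇒ R a ⇒ h a

Two distinct leftmost derivations for the same string.

Ambiguous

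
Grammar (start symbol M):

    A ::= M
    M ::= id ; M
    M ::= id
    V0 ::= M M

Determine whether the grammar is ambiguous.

Unambiguous

Only M is reachable from M; ignoring the rest: The reachable grammar is A → atom sep A | atom. Each atom is followed by either the separator (recurse) or end-of-string (stop) — no choice point.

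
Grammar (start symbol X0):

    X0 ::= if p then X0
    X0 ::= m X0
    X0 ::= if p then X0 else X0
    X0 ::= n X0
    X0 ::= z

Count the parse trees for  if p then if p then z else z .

2

Parse trees for if p then if p then z else z:
  [X0 if p then [X0 if p then [X0 z] else [X0 z]]]
  [X0 if p then [X0 if p then [X0 z]] else [X0 z]]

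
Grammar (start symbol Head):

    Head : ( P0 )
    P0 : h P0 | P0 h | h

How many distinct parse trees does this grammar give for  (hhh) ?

Parse trees for (hhh):
  [Head ( [P0 h [P0 h [P0 h]]] )]
  [Head ( [P0 h [P0 [P0 h] h]] )]
  [Head ( [P0 [P0 h [P0 h]] h] )]
  [Head ( [P0 [P0 [P0 h] h] h] )]

4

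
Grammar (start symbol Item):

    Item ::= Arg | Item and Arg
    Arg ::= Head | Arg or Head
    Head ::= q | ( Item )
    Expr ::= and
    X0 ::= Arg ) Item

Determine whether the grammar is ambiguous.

(Expr, X0 are unreachable from Item, so their rules don't affect L(Item).) This is a standard precedence ladder (Item over Arg over Head), with each level left-recursive on its own operator ('and' at Item, 'or' at Arg). That structure is LR(1), hence unambiguous.

Unambiguous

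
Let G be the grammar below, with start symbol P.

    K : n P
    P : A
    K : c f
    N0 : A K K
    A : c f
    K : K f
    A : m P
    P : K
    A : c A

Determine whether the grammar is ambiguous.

Witness: c f

Derivation 1: P ⇒ A ⇒ c f
Derivation 2: P ⇒ K ⇒ c f

Two distinct leftmost derivations for the same string.

Ambiguous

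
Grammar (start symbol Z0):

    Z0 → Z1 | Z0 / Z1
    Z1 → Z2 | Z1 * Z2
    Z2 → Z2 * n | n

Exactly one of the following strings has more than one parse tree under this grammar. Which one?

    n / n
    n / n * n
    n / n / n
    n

n / n: 1 tree
n / n * n: 2 trees
n / n / n: 1 tree
n: 1 tree

n / n * n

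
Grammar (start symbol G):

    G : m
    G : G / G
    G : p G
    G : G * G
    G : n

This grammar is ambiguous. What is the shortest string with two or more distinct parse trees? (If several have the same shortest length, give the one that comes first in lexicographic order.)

p m * m

length 1: no string has ≥2 trees
length 2: no string has ≥2 trees
length 3: no string has ≥2 trees
length 4: p m * m has 2 parse trees

Two derivations of p m * m:
  G ⇒ p G ⇒ p G * G ⇒ p m * G ⇒ p m * m
  G ⇒ G * G ⇒ p G * G ⇒ p m * G ⇒ p m * m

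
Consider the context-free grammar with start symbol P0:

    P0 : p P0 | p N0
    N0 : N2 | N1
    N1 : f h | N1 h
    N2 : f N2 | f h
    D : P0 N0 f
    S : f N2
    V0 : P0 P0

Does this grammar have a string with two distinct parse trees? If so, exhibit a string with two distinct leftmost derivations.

Ambiguous

Witness: p f h

Derivation 1: P0 ⇒ p N0 ⇒ p N2 ⇒ p f h
Derivation 2: P0 ⇒ p N0 ⇒ p N1 ⇒ p f h

Two distinct leftmost derivations for the same string.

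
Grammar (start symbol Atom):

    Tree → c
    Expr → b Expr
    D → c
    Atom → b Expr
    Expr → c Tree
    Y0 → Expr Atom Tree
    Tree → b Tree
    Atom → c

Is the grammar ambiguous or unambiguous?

(D, Y0 are unreachable from Atom, so their rules don't affect L(Atom).) The reachable rules are right-linear with at most one rule per (nonterminal, next-terminal) pair. Each input token forces the next rule, so parsing is deterministic.

Unambiguous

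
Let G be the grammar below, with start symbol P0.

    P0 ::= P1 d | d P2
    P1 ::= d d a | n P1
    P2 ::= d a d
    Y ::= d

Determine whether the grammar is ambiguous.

Witness: d d a d

Derivation 1: P0 ⇒ P1 d ⇒ d d a d
Derivation 2: P0 ⇒ d P2 ⇒ d d a d

Two distinct leftmost derivations for the same string.

Ambiguous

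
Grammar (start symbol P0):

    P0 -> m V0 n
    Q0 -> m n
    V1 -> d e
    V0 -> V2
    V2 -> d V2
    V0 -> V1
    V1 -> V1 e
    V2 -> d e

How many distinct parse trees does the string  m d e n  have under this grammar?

2

Parse trees for m d e n:
  [P0 m [V0 [V2 d e]] n]
  [P0 m [V0 [V1 d e]] n]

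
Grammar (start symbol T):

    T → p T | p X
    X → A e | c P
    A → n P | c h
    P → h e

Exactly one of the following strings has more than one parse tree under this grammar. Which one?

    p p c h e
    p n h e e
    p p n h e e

p p c h e: 2 trees
p n h e e: 1 tree
p p n h e e: 1 tree

p p c h e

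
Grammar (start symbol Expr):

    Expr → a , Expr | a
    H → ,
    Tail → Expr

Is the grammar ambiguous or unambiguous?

Unambiguous

Only Expr is reachable from Expr; ignoring the rest: The reachable grammar is A → atom sep A | atom. Each atom is followed by either the separator (recurse) or end-of-string (stop) — no choice point.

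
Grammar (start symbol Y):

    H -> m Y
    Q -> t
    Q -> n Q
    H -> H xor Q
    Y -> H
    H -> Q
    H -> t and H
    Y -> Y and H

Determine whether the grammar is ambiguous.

Ambiguous

Witness: t and t

Derivation 1: Y ⇒ H ⇒ t and H ⇒ t and Q ⇒ t and t
Derivation 2: Y ⇒ Y and H ⇒ H and H ⇒ Q and H ⇒ t and H ⇒ t and Q ⇒ t and t

Two distinct leftmost derivations for the same string.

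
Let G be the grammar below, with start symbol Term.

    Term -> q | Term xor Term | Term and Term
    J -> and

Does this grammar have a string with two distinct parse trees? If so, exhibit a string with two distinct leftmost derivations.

Ambiguous

Witness: q and q and q

Derivation 1: Term ⇒ Term and Term ⇒ q and Term ⇒ q and Term and Term ⇒ q and q and Term ⇒ q and q and q
Derivation 2: Term ⇒ Term and Term ⇒ Term and Term and Term ⇒ q and Term and Term ⇒ q and q and Term ⇒ q and q and q

Two distinct leftmost derivations for the same string.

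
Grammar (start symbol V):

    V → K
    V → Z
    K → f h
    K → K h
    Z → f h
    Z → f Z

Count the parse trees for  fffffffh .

Parse trees for fffffffh:
  [V [Z f [Z f [Z f [Z f [Z f [Z f [Z f h]]]]]]]]

1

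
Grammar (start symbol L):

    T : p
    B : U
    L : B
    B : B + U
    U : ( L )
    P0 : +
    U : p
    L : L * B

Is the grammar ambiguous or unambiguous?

(P0, T are unreachable from L, so their rules don't affect L(L).) This is a standard precedence ladder (L over B over U), with each level left-recursive on its own operator ('*' at L, '+' at B). That structure is LR(1), hence unambiguous.

Unambiguous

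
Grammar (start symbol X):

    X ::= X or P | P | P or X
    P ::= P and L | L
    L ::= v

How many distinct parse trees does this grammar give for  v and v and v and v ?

Parse trees for v and v and v and v:
  [X [P [P [P [P [L v]] and [L v]] and [L v]] and [L v]]]

1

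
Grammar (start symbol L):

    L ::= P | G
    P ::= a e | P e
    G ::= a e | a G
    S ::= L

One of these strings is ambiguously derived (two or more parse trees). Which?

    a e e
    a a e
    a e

a e

a e e: 1 tree
a a e: 1 tree
a e: 2 trees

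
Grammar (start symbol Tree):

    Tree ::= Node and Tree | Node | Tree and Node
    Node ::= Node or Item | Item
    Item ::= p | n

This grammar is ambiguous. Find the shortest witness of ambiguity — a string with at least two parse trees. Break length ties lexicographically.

n and n

length 1: no string has ≥2 trees
length 3: n and n has 2 parse trees

Two derivations of n and n:
  Tree ⇒ Node and Tree ⇒ Item and Tree ⇒ n and Tree ⇒ n and Node ⇒ n and Item ⇒ n and n
  Tree ⇒ Tree and Node ⇒ Node and Node ⇒ Item and Node ⇒ n and Node ⇒ n and Item ⇒ n and n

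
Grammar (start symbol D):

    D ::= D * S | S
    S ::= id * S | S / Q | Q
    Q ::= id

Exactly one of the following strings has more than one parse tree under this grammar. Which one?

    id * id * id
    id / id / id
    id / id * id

id * id * id: 4 trees
id / id / id: 1 tree
id / id * id: 1 tree

id * id * id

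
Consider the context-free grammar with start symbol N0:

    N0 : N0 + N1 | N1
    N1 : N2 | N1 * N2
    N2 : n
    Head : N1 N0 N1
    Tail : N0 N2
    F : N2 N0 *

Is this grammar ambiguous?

Only N0, N1, N2 are reachable from N0; ignoring the rest: N0 → N0 + N1 | N1  ;  N1 → N1 * N2 | N2  — a left-associative chain with N2 at the bottom. Each string factors uniquely by precedence.

Unambiguous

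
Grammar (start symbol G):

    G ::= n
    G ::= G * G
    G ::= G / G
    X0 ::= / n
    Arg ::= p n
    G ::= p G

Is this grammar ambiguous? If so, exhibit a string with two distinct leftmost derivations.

Ambiguous

Witness: p n * n

Derivation 1: G ⇒ G * G ⇒ p G * G ⇒ p n * G ⇒ p n * n
Derivation 2: G ⇒ p G ⇒ p G * G ⇒ p n * G ⇒ p n * n

Two distinct leftmost derivations for the same string.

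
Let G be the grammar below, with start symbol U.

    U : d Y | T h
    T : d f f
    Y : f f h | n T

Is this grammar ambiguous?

Ambiguous

Witness: d f f h

Derivation 1: U ⇒ d Y ⇒ d f f h
Derivation 2: U ⇒ T h ⇒ d f f h

Two distinct leftmost derivations for the same string.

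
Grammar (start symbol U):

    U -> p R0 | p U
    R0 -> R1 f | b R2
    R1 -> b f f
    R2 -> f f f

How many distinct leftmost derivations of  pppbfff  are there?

2

Parse trees for pppbfff:
  [U p [U p [U p [R0 [R1 b f f] f]]]]
  [U p [U p [U p [R0 b [R2 f f f]]]]]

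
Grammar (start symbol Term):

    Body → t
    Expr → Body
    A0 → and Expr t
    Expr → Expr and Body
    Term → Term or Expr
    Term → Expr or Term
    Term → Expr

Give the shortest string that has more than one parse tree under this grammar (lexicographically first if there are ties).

length 1: no string has ≥2 trees
length 3: t or t has 2 parse trees

Two derivations of t or t:
  Term ⇒ Term or Expr ⇒ Expr or Expr ⇒ Body or Expr ⇒ t or Expr ⇒ t or Body ⇒ t or t
  Term ⇒ Expr or Term ⇒ Body or Term ⇒ t or Term ⇒ t or Expr ⇒ t or Body ⇒ t or t

t or t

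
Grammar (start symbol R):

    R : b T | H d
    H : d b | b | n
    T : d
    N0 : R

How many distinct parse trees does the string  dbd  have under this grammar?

1

Parse trees for dbd:
  [R [H d b] d]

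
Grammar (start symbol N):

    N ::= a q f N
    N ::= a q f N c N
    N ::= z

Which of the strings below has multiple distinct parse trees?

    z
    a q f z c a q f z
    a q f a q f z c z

a q f a q f z c z

z: 1 tree
a q f z c a q f z: 1 tree
a q f a q f z c z: 2 trees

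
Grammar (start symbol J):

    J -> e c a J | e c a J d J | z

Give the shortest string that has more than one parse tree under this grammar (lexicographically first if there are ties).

length 1: no string has ≥2 trees
length 4: no string has ≥2 trees
length 6: no string has ≥2 trees
length 7: no string has ≥2 trees
length 9: e c a e c a z d z has 2 parse trees

Two derivations of e c a e c a z d z:
  J ⇒ e c a J ⇒ e c a e c a J d J ⇒ e c a e c a z d J ⇒ e c a e c a z d z
  J ⇒ e c a J d J ⇒ e c a e c a J d J ⇒ e c a e c a z d J ⇒ e c a e c a z d z

e c a e c a z d z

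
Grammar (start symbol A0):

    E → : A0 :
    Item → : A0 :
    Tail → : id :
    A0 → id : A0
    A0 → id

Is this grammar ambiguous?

Only A0 is reachable from A0; ignoring the rest: The reachable grammar is A → atom sep A | atom. Each atom is followed by either the separator (recurse) or end-of-string (stop) — no choice point.

Unambiguous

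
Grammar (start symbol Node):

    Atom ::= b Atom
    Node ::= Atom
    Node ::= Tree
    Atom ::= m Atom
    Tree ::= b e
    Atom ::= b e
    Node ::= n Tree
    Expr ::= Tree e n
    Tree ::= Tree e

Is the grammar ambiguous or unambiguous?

Ambiguous

Witness: b e

Derivation 1: Node ⇒ Atom ⇒ b e
Derivation 2: Node ⇒ Tree ⇒ b e

Two distinct leftmost derivations for the same string.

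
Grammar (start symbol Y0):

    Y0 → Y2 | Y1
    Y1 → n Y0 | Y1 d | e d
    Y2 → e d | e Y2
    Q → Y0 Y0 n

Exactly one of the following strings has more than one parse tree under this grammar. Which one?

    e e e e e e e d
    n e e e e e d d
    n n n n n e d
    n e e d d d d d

n n n n n e d

e e e e e e e d: 1 tree
n e e e e e d d: 1 tree
n n n n n e d: 2 trees
n e e d d d d d: 1 tree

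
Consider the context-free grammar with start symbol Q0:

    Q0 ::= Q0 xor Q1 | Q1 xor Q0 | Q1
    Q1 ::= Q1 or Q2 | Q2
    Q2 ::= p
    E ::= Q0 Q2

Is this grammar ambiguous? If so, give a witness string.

Ambiguous

Witness: p xor p

Derivation 1: Q0 ⇒ Q0 xor Q1 ⇒ Q1 xor Q1 ⇒ Q2 xor Q1 ⇒ p xor Q1 ⇒ p xor Q2 ⇒ p xor p
Derivation 2: Q0 ⇒ Q1 xor Q0 ⇒ Q2 xor Q0 ⇒ p xor Q0 ⇒ p xor Q1 ⇒ p xor Q2 ⇒ p xor p

Two distinct leftmost derivations for the same string.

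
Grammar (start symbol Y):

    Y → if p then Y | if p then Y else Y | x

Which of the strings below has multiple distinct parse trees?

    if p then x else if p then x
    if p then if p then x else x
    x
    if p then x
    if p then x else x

if p then x else if p then x: 1 tree
if p then if p then x else x: 2 trees
x: 1 tree
if p then x: 1 tree
if p then x else x: 1 tree

if p then if p then x else x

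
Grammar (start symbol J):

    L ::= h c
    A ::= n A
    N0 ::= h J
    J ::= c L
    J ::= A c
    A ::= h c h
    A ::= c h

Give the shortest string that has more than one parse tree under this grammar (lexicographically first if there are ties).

c h c

length 3: c h c has 2 parse trees

Two derivations of c h c:
  J ⇒ c L ⇒ c h c
  J ⇒ A c ⇒ c h c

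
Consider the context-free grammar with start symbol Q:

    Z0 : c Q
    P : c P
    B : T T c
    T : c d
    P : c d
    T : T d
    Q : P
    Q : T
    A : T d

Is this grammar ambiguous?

Ambiguous

Witness: c d

Derivation 1: Q ⇒ P ⇒ c d
Derivation 2: Q ⇒ T ⇒ c d

Two distinct leftmost derivations for the same string.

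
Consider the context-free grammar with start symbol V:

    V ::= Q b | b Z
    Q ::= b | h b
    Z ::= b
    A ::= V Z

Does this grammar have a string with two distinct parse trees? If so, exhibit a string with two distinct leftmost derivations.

Ambiguous

Witness: b b

Derivation 1: V ⇒ Q b ⇒ b b
Derivation 2: V ⇒ b Z ⇒ b b

Two distinct leftmost derivations for the same string.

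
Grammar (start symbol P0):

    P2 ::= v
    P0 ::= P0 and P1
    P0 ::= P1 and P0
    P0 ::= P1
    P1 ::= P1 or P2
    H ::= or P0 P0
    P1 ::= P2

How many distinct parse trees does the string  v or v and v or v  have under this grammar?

2

Parse trees for v or v and v or v:
  [P0 [P0 [P1 [P1 [P2 v]] or [P2 v]]] and [P1 [P1 [P2 v]] or [P2 v]]]
  [P0 [P1 [P1 [P2 v]] or [P2 v]] and [P0 [P1 [P1 [P2 v]] or [P2 v]]]]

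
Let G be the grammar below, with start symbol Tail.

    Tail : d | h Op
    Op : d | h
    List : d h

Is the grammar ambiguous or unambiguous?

Unambiguous

(List is unreachable from Tail, so its rules don't affect L(Tail).) The reachable rules are right-linear with at most one rule per (nonterminal, next-terminal) pair. Each input token forces the next rule, so parsing is deterministic.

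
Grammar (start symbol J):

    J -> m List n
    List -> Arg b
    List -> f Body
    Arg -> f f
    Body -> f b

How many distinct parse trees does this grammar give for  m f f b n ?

2

Parse trees for m f f b n:
  [J m [List [Arg f f] b] n]
  [J m [List f [Body f b]] n]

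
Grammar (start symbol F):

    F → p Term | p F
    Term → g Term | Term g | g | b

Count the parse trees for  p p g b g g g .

4

Parse trees for p p g b g g g:
  [F p [F p [Term g [Term [Term [Term [Term b] g] g] g]]]]
  [F p [F p [Term [Term g [Term [Term [Term b] g] g]] g]]]
  [F p [F p [Term [Term [Term g [Term [Term b] g]] g] g]]]
  [F p [F p [Term [Term [Term [Term g [Term b]] g] g] g]]]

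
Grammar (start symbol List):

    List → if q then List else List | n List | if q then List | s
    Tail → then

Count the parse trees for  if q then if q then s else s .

Parse trees for if q then if q then s else s:
  [List if q then [List if q then [List s]] else [List s]]
  [List if q then [List if q then [List s] else [List s]]]

2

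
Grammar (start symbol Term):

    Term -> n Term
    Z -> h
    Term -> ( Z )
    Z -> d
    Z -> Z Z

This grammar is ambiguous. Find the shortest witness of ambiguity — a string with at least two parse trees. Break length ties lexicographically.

( d d d )

length 3: no string has ≥2 trees
length 4: no string has ≥2 trees
length 5: ( d d d ) has 2 parse trees

Two derivations of ( d d d ):
  Term ⇒ ( Z ) ⇒ ( Z Z ) ⇒ ( d Z ) ⇒ ( d Z Z ) ⇒ ( d d Z ) ⇒ ( d d d )
  Term ⇒ ( Z ) ⇒ ( Z Z ) ⇒ ( Z Z Z ) ⇒ ( d Z Z ) ⇒ ( d d Z ) ⇒ ( d d d )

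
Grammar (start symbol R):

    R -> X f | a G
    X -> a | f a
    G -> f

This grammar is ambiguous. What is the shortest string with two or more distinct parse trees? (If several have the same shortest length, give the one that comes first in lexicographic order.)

a f

length 2: a f has 2 parse trees

Two derivations of a f:
  R ⇒ X f ⇒ a f
  R ⇒ a G ⇒ a f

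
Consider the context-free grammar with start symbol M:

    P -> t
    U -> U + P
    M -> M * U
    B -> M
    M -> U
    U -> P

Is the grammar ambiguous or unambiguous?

Unambiguous

(B is unreachable from M, so its rules don't affect L(M).) M → M * U | U  ;  U → U + P | P  — a left-associative chain with P at the bottom. Each string factors uniquely by precedence.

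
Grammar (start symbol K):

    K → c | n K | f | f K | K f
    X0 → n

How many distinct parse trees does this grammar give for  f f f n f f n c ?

1

Parse trees for f f f n f f n c:
  [K f [K f [K f [K n [K f [K f [K n [K c]]]]]]]]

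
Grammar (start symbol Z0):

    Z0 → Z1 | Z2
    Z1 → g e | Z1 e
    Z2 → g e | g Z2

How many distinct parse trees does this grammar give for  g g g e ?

1

Parse trees for g g g e:
  [Z0 [Z2 g [Z2 g [Z2 g e]]]]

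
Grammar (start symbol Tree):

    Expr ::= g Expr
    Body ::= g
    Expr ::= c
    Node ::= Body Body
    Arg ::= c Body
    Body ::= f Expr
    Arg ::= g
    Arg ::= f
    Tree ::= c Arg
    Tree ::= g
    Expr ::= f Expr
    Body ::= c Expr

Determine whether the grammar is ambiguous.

Unambiguous

(Node is unreachable from Tree, so its rules don't affect L(Tree).) The reachable rules are right-linear with at most one rule per (nonterminal, next-terminal) pair. Each input token forces the next rule, so parsing is deterministic.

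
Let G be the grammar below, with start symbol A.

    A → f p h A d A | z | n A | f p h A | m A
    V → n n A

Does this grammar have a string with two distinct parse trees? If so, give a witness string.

Ambiguous

Witness: f p h f p h z d z

Derivation 1: A ⇒ f p h A d A ⇒ f p h f p h A d A ⇒ f p h f p h z d A ⇒ f p h f p h z d z
Derivation 2: A ⇒ f p h A ⇒ f p h f p h A d A ⇒ f p h f p h z d A ⇒ f p h f p h z d z

Two distinct leftmost derivations for the same string.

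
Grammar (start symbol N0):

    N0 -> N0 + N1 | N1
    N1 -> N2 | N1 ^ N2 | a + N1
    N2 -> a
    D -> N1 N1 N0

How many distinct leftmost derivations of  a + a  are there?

2

Parse trees for a + a:
  [N0 [N0 [N1 [N2 a]]] + [N1 [N2 a]]]
  [N0 [N1 a + [N1 [N2 a]]]]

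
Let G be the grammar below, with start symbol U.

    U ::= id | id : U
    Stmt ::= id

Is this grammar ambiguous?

Only U is reachable from U; ignoring the rest: Right-recursive list with a separator: after each atom, whether the separator follows determines the rule. One parse per string.

Unambiguous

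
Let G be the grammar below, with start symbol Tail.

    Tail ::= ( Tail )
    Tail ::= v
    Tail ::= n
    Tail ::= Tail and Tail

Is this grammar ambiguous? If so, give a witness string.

Witness: n and n and n

Derivation 1: Tail ⇒ Tail and Tail ⇒ n and Tail ⇒ n and Tail and Tail ⇒ n and n and Tail ⇒ n and n and n
Derivation 2: Tail ⇒ Tail and Tail ⇒ Tail and Tail and Tail ⇒ n and Tail and Tail ⇒ n and n and Tail ⇒ n and n and n

Two distinct leftmost derivations for the same string.

Ambiguous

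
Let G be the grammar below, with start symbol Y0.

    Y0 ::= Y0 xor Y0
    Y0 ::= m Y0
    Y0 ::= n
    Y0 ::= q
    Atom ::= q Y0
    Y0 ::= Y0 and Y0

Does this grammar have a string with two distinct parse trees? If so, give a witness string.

Witness: m n and n

Derivation 1: Y0 ⇒ m Y0 ⇒ m Y0 and Y0 ⇒ m n and Y0 ⇒ m n and n
Derivation 2: Y0 ⇒ Y0 and Y0 ⇒ m Y0 and Y0 ⇒ m n and Y0 ⇒ m n and n

Two distinct leftmost derivations for the same string.

Ambiguous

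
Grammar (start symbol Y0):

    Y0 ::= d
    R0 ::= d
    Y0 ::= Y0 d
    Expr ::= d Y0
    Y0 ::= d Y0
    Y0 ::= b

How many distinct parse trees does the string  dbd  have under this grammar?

2

Parse trees for dbd:
  [Y0 [Y0 d [Y0 b]] d]
  [Y0 d [Y0 [Y0 b] d]]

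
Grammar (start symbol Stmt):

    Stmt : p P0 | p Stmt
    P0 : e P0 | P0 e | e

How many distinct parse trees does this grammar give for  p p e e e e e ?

Parse trees for p p e e e e e (showing first 6 of 16):
  [Stmt p [Stmt p [P0 e [P0 e [P0 e [P0 e [P0 e]]]]]]]
  [Stmt p [Stmt p [P0 e [P0 e [P0 e [P0 [P0 e] e]]]]]]
  [Stmt p [Stmt p [P0 e [P0 e [P0 [P0 e [P0 e]] e]]]]]
  [Stmt p [Stmt p [P0 e [P0 e [P0 [P0 [P0 e] e] e]]]]]
  [Stmt p [Stmt p [P0 e [P0 [P0 e [P0 e [P0 e]]] e]]]]
  [Stmt p [Stmt p [P0 e [P0 [P0 e [P0 [P0 e] e]] e]]]]

16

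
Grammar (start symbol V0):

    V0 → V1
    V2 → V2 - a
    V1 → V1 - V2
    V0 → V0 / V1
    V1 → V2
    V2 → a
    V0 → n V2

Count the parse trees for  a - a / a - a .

Parse trees for a - a / a - a:
  [V0 [V0 [V1 [V1 [V2 a]] - [V2 a]]] / [V1 [V1 [V2 a]] - [V2 a]]]
  [V0 [V0 [V1 [V1 [V2 a]] - [V2 a]]] / [V1 [V2 [V2 a] - a]]]
  [V0 [V0 [V1 [V2 [V2 a] - a]]] / [V1 [V1 [V2 a]] - [V2 a]]]
  [V0 [V0 [V1 [V2 [V2 a] - a]]] / [V1 [V2 [V2 a] - a]]]

4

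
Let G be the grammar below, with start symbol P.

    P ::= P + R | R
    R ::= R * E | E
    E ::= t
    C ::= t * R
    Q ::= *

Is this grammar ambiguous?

Unambiguous

(C, Q are unreachable from P, so their rules don't affect L(P).) The grammar is stratified — P handles '+' (left-recursive), R handles '*', E atoms. Each operator has a fixed associativity and precedence level, so every string has one parse.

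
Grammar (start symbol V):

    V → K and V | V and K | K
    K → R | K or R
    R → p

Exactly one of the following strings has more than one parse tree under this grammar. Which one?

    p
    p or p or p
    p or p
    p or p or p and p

p or p or p and p

p: 1 tree
p or p or p: 1 tree
p or p: 1 tree
p or p or p and p: 2 trees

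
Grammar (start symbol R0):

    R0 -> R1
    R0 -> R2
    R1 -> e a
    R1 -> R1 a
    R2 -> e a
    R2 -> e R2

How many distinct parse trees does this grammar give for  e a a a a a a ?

1

Parse trees for e a a a a a a:
  [R0 [R1 [R1 [R1 [R1 [R1 [R1 e a] a] a] a] a] a]]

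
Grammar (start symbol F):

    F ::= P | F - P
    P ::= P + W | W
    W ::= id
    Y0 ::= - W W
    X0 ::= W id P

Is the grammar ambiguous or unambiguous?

(Y0, X0 are unreachable from F, so their rules don't affect L(F).) The grammar is stratified — F handles '-' (left-recursive), P handles '+', W atoms. Each operator has a fixed associativity and precedence level, so every string has one parse.

Unambiguous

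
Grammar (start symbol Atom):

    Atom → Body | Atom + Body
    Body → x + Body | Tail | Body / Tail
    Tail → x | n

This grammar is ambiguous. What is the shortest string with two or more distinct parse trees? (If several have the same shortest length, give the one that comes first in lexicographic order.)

length 1: no string has ≥2 trees
length 3: x + n has 2 parse trees

Two derivations of x + n:
  Atom ⇒ Body ⇒ x + Body ⇒ x + Tail ⇒ x + n
  Atom ⇒ Atom + Body ⇒ Body + Body ⇒ Tail + Body ⇒ x + Body ⇒ x + Tail ⇒ x + n

x + n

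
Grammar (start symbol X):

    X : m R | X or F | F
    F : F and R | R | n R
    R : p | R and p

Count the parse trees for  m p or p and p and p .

Parse trees for m p or p and p and p:
  [X [X m [R p]] or [F [F [R p]] and [R [R p] and p]]]
  [X [X m [R p]] or [F [F [F [R p]] and [R p]] and [R p]]]
  [X [X m [R p]] or [F [F [R [R p] and p]] and [R p]]]
  [X [X m [R p]] or [F [R [R [R p] and p] and p]]]

4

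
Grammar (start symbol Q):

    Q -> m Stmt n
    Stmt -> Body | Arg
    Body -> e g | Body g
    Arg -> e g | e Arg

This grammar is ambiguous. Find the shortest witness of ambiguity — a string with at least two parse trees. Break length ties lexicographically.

m e g n

length 4: m e g n has 2 parse trees

Two derivations of m e g n:
  Q ⇒ m Stmt n ⇒ m Body n ⇒ m e g n
  Q ⇒ m Stmt n ⇒ m Arg n ⇒ m e g n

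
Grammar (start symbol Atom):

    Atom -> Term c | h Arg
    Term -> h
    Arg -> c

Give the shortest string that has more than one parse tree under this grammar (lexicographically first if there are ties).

h c

length 2: h c has 2 parse trees

Two derivations of h c:
  Atom ⇒ Term c ⇒ h c
  Atom ⇒ h Arg ⇒ h c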